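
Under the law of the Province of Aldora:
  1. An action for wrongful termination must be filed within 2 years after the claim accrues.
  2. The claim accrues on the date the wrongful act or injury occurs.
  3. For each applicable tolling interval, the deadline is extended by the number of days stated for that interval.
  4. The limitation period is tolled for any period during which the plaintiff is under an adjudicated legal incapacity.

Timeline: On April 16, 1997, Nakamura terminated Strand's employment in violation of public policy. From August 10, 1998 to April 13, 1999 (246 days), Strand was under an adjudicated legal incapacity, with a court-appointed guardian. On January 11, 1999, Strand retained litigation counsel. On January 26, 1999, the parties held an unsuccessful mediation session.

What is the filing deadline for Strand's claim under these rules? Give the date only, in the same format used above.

The claim accrued on April 16, 1997, when the wrongful act occurred.
Adding the 2 years base period to April 16, 1997 gives a deadline of April 16, 1999, before any tolling.
The period was tolled for 246 days by the plaintiff's legal incapacity (August 10, 1998 to April 13, 1999), pushing the deadline to December 18, 1999.
Nothing else in the chronology tolls or restarts the period.

December 18, 1999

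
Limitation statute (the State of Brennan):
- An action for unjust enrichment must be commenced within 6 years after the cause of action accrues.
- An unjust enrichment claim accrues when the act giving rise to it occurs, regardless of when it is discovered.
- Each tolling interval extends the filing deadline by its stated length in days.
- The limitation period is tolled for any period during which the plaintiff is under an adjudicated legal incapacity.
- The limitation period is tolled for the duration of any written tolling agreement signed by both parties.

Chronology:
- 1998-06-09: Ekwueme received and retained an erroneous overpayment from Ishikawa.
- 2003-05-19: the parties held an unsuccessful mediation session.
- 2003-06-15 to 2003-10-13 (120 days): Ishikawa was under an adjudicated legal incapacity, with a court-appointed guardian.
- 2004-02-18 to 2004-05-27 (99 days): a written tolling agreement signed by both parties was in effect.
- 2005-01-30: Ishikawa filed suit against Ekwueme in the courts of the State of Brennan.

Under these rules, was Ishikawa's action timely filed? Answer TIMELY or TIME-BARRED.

The claim accrued on 1998-06-09, when the wrongful act occurred.
6 years from 1998-06-09 is 2004-06-09.
Because the plaintiff's legal incapacity ran from 2003-06-15 to 2003-10-13, the deadline is extended by 120 days to 2004-10-07.
The period was tolled for 99 days by the written tolling agreement (2004-02-18 to 2004-05-27), pushing the deadline to 2005-01-14.
Nothing else in the chronology tolls or restarts the period.
Ishikawa filed on 2005-01-30, after the 2005-01-14 deadline, so the action is time-barred.

TIME-BARRED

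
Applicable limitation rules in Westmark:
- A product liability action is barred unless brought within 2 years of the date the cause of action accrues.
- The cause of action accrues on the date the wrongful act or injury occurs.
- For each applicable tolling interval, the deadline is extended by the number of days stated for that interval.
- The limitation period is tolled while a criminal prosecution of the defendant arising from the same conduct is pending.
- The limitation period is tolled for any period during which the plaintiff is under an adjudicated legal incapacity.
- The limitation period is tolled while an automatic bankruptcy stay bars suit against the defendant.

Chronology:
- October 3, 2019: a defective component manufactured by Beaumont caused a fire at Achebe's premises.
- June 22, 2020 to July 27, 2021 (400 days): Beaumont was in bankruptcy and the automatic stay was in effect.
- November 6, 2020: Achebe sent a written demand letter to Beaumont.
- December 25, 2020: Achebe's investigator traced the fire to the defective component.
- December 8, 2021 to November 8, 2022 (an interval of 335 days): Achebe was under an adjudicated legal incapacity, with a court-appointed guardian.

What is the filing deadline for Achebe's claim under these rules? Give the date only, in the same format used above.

October 8, 2023

Because the rule ties accrual to occurrence, the claim accrued on October 3, 2019, not on the December 25, 2020 discovery date.
Adding the 2 years base period to October 3, 2019 gives a deadline of October 3, 2021, before any tolling.
Because the automatic bankruptcy stay ran from June 22, 2020 to July 27, 2021, the deadline is extended by 400 days to November 7, 2022.
Because the plaintiff's legal incapacity ran from December 8, 2021 to November 8, 2022, the deadline is extended by 335 days to October 8, 2023.
Nothing else in the chronology tolls or restarts the period.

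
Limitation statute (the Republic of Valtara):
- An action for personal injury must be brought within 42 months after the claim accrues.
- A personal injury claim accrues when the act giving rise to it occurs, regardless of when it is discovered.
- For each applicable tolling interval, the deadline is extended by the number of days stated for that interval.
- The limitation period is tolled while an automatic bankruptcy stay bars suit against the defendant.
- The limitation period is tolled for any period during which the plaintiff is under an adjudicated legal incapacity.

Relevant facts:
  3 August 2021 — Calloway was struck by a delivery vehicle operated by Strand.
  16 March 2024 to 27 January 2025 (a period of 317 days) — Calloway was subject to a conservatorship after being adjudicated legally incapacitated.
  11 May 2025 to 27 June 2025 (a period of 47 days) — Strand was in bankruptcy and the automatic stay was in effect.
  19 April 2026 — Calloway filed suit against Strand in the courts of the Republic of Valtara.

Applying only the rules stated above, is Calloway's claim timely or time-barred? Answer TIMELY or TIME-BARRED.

TIME-BARRED

The claim accrued on 3 August 2021, when the wrongful act occurred.
The untolled deadline — 42 months after 3 August 2021 — is 3 February 2025.
Because the plaintiff's legal incapacity ran from 16 March 2024 to 27 January 2025, the deadline is extended by 317 days to 17 December 2025.
Because the automatic bankruptcy stay ran from 11 May 2025 to 27 June 2025, the deadline is extended by 47 days to 2 February 2026.
Filing on 19 April 2026 missed the 2 February 2026 deadline — the action is time-barred.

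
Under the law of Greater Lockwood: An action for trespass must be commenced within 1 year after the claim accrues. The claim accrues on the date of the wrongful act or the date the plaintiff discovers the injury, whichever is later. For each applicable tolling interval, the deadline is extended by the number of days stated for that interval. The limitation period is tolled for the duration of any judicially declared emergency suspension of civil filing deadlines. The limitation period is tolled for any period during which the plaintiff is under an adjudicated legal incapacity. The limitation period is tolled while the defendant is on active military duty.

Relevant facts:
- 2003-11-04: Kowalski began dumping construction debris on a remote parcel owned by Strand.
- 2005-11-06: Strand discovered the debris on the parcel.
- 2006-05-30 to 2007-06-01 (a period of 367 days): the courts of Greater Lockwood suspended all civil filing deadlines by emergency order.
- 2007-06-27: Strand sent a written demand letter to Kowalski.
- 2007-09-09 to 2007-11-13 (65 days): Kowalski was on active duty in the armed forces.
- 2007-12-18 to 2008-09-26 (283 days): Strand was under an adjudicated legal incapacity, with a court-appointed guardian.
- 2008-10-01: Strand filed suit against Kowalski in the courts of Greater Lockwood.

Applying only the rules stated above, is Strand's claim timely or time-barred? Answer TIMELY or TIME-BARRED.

TIMELY

Because discovery on 2005-11-06 post-dates the 2003-11-04 act, accrual under the later-of rule falls on 2005-11-06.
1 year from 2005-11-06 is 2006-11-06.
Because the emergency suspension of filing deadlines ran from 2006-05-30 to 2007-06-01, the deadline is extended by 367 days to 2007-11-08.
The period was tolled for 65 days by the defendant's active military service (2007-09-09 to 2007-11-13), pushing the deadline to 2008-01-12.
Because the plaintiff's legal incapacity ran from 2007-12-18 to 2008-09-26, the deadline is extended by 283 days to 2008-10-21.
Nothing else in the chronology tolls or restarts the period.
Filing on 2008-10-01 beat the 2008-10-21 deadline — the action is timely.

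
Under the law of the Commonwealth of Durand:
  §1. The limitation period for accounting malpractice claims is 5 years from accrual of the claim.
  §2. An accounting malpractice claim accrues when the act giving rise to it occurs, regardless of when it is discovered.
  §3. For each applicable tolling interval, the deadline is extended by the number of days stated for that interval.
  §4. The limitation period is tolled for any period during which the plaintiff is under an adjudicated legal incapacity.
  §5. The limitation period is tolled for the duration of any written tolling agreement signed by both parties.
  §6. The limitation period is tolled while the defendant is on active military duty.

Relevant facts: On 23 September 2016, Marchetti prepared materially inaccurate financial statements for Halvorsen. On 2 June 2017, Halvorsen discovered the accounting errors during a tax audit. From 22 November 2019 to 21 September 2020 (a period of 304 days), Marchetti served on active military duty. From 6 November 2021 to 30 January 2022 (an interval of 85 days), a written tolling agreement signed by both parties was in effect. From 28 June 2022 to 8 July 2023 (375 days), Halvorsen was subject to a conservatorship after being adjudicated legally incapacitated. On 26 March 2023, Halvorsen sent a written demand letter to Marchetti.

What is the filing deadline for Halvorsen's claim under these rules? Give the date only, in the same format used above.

Accrual is governed by the date of the act, so the period began to run on 23 September 2016; the later discovery on 2 June 2017 is irrelevant under the stated rule.
The untolled deadline — 5 years after 23 September 2016 — is 23 September 2021.
Because the defendant's active military service ran from 22 November 2019 to 21 September 2020, the deadline is extended by 304 days to 24 July 2022.
The written tolling agreement from 6 November 2021 to 30 January 2022 tolled the period for 85 days, extending the deadline to 17 October 2022.
The plaintiff's legal incapacity from 28 June 2022 to 8 July 2023 tolled the period for 375 days, extending the deadline to 27 October 2023.
None of the other events listed affects the running of the period under the stated rules.

27 October 2023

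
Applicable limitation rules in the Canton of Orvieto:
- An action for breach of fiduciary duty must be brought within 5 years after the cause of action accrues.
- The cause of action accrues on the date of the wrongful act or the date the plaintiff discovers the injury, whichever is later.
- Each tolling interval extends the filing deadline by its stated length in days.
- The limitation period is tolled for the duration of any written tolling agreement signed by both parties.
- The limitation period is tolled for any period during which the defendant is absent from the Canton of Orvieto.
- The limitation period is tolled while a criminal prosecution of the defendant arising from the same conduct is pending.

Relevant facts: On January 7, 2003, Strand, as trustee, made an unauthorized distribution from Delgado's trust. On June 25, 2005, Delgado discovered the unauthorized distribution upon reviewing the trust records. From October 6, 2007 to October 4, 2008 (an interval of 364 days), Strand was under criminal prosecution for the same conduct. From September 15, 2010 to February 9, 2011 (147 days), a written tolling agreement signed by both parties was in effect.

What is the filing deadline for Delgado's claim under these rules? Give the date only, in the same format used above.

Because discovery on June 25, 2005 post-dates the January 7, 2003 act, accrual under the later-of rule falls on June 25, 2005.
5 years from June 25, 2005 is June 25, 2010.
The pending criminal prosecution from October 6, 2007 to October 4, 2008 tolled the period for 364 days, extending the deadline to June 24, 2011.
The written tolling agreement from September 15, 2010 to February 9, 2011 tolled the period for 147 days, extending the deadline to November 18, 2011.

November 18, 2011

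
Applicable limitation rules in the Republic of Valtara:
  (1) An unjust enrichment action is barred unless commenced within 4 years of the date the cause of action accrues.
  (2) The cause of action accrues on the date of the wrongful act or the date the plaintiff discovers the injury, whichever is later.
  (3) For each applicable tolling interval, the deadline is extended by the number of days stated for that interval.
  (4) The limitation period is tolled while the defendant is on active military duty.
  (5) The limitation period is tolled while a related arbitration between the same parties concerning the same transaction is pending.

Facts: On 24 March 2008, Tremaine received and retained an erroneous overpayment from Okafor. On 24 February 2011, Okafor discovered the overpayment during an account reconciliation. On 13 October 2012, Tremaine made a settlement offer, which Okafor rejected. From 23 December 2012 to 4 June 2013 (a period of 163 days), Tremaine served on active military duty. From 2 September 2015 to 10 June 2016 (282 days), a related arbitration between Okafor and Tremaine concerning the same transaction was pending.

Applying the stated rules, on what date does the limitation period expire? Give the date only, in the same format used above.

6 August 2015

The claim accrued on 24 February 2011 — the later of the 24 March 2008 act and the 24 February 2011 discovery.
Adding the 4 years base period to 24 February 2011 gives a deadline of 24 February 2015, before any tolling.
The defendant's active military service from 23 December 2012 to 4 June 2013 tolled the period for 163 days, extending the deadline to 6 August 2015.
By the time the pending related arbitration began on 2 September 2015, the limitation period had already expired on 6 August 2015; that interval cannot revive it.
The other events in the timeline have no effect on the limitation period under the stated rules.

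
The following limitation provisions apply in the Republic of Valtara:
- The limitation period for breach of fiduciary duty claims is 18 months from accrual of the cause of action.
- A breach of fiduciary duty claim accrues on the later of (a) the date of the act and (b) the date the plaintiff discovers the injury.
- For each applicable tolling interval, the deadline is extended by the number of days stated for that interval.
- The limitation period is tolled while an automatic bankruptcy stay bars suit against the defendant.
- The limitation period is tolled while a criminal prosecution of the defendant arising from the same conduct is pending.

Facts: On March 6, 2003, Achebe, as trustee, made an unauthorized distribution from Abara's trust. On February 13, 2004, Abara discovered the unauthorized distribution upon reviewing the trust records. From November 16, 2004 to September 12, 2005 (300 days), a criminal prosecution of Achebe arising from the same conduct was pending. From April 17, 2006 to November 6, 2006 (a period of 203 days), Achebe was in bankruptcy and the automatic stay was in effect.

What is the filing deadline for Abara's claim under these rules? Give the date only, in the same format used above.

December 29, 2006

Because discovery on February 13, 2004 post-dates the March 6, 2003 act, accrual under the later-of rule falls on February 13, 2004.
18 months from February 13, 2004 is August 13, 2005.
The period was tolled for 300 days by the pending criminal prosecution (November 16, 2004 to September 12, 2005), pushing the deadline to June 9, 2006.
The automatic bankruptcy stay from April 17, 2006 to November 6, 2006 tolled the period for 203 days, extending the deadline to December 29, 2006.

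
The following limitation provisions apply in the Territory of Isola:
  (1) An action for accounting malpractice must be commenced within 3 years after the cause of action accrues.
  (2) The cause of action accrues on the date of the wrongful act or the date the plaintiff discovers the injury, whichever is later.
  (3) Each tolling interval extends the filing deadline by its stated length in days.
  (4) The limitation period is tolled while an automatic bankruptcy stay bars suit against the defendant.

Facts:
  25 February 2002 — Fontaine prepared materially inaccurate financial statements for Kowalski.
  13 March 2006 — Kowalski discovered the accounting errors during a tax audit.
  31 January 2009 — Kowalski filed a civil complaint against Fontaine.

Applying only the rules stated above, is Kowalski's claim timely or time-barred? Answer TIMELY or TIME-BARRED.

TIMELY

Because discovery on 13 March 2006 post-dates the 25 February 2002 act, accrual under the later-of rule falls on 13 March 2006.
The untolled deadline — 3 years after 13 March 2006 — is 13 March 2009.
The 31 January 2009 filing precedes the 13 March 2009 deadline; the claim is timely.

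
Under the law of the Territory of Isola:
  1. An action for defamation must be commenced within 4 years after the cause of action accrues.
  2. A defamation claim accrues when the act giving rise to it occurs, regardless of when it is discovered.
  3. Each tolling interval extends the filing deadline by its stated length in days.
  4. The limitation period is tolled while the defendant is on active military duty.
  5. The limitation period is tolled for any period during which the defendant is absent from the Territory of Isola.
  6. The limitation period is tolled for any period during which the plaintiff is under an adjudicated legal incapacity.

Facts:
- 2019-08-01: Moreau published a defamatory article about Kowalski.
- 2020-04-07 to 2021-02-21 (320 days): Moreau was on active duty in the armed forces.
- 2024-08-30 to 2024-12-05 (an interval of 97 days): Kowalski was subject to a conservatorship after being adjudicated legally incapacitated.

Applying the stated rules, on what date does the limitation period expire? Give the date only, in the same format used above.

2024-06-16

The claim accrued on 2019-08-01, when the wrongful act occurred.
The untolled deadline — 4 years after 2019-08-01 — is 2023-08-01.
The defendant's active military service from 2020-04-07 to 2021-02-21 tolled the period for 320 days, extending the deadline to 2024-06-16.
The plaintiff's legal incapacity starting 2024-08-30 came too late — the period had run on 2024-06-16 — and so does not extend the deadline.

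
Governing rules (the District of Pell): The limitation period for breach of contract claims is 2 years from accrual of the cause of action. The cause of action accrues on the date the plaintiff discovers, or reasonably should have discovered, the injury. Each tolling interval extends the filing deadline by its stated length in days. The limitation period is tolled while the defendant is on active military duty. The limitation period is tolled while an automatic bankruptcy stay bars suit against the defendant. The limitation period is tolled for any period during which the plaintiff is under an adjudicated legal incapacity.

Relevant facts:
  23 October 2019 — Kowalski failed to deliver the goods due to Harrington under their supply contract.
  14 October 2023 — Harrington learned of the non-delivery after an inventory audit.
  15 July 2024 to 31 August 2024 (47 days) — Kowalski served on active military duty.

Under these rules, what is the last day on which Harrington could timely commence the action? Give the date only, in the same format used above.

30 November 2025

The claim did not accrue until Harrington discovered the injury on 14 October 2023; the 23 October 2019 act date does not start the clock under the stated rule.
Adding the 2 years base period to 14 October 2023 gives a deadline of 14 October 2025, before any tolling.
The period was tolled for 47 days by the defendant's active military service (15 July 2024 to 31 August 2024), pushing the deadline to 30 November 2025.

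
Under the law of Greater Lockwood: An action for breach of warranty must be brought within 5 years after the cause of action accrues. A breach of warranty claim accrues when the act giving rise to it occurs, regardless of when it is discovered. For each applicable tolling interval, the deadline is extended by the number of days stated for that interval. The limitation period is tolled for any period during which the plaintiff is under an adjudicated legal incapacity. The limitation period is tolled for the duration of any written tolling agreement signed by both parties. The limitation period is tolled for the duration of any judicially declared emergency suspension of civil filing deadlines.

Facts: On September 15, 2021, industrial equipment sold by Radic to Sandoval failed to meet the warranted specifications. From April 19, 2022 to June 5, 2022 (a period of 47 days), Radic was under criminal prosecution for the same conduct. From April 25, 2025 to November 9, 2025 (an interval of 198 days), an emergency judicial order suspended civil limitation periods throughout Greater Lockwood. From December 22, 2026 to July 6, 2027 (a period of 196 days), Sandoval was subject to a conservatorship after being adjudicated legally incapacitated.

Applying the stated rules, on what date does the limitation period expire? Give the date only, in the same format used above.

October 14, 2027

The claim accrued on September 15, 2021, when the wrongful act occurred.
The untolled deadline — 5 years after September 15, 2021 — is September 15, 2026.
Because the emergency suspension of filing deadlines ran from April 25, 2025 to November 9, 2025, the deadline is extended by 198 days to April 1, 2027.
The plaintiff's legal incapacity from December 22, 2026 to July 6, 2027 tolled the period for 196 days, extending the deadline to October 14, 2027.
Although a criminal prosecution ran from April 19, 2022 to June 5, 2022, the stated rules do not make that a tolling event, so it is disregarded.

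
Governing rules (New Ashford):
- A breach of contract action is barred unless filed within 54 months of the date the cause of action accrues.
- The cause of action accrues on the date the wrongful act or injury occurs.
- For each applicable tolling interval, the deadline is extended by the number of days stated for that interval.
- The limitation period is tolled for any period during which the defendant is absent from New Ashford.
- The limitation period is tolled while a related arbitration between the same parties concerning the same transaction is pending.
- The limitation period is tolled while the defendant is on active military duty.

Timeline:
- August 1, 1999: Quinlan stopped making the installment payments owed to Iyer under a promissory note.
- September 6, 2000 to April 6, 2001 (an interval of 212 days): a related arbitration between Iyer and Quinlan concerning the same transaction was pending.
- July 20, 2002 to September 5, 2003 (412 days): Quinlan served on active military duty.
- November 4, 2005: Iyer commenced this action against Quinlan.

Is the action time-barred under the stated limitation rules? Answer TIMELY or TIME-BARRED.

The limitation period began to run on August 1, 1999.
54 months from August 1, 1999 is February 1, 2004.
The period was tolled for 212 days by the pending related arbitration (September 6, 2000 to April 6, 2001), pushing the deadline to August 31, 2004.
The defendant's active military service from July 20, 2002 to September 5, 2003 tolled the period for 412 days, extending the deadline to October 17, 2005.
The November 4, 2005 filing falls after the October 17, 2005 deadline; the claim is time-barred.

TIME-BARRED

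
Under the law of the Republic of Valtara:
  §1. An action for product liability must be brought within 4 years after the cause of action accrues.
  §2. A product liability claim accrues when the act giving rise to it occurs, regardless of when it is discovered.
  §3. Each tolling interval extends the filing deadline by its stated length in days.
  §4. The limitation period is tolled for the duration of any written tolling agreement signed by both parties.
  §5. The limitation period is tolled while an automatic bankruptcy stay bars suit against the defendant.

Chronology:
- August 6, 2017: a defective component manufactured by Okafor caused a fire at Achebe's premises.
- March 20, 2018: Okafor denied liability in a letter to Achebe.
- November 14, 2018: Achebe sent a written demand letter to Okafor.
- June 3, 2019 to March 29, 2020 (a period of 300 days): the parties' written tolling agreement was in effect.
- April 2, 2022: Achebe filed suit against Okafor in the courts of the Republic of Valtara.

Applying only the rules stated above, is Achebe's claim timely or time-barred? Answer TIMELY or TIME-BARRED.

The claim accrued on August 6, 2017, when the wrongful act occurred.
The untolled deadline — 4 years after August 6, 2017 — is August 6, 2021.
The period was tolled for 300 days by the written tolling agreement (June 3, 2019 to March 29, 2020), pushing the deadline to June 2, 2022.
Nothing else in the chronology tolls or restarts the period.
Filing on April 2, 2022 beat the June 2, 2022 deadline — the action is timely.

TIMELY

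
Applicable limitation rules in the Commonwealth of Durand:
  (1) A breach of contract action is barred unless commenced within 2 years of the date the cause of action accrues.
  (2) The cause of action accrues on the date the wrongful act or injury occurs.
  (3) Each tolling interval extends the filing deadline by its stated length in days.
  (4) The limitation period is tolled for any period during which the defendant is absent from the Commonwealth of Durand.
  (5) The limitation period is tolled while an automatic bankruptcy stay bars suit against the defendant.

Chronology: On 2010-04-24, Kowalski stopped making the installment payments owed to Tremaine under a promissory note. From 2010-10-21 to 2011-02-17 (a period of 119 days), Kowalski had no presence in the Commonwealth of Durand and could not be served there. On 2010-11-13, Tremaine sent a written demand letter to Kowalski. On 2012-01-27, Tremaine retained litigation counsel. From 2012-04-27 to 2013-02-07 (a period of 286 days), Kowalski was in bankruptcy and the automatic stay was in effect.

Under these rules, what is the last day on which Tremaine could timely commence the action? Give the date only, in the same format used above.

The cause of action accrued on 2010-04-24, the date of the act.
Adding the 2 years base period to 2010-04-24 gives a deadline of 2012-04-24, before any tolling.
Because the defendant's absence from the jurisdiction ran from 2010-10-21 to 2011-02-17, the deadline is extended by 119 days to 2012-08-21.
The automatic bankruptcy stay from 2012-04-27 to 2013-02-07 tolled the period for 286 days, extending the deadline to 2013-06-03.
The other events in the timeline have no effect on the limitation period under the stated rules.

2013-06-03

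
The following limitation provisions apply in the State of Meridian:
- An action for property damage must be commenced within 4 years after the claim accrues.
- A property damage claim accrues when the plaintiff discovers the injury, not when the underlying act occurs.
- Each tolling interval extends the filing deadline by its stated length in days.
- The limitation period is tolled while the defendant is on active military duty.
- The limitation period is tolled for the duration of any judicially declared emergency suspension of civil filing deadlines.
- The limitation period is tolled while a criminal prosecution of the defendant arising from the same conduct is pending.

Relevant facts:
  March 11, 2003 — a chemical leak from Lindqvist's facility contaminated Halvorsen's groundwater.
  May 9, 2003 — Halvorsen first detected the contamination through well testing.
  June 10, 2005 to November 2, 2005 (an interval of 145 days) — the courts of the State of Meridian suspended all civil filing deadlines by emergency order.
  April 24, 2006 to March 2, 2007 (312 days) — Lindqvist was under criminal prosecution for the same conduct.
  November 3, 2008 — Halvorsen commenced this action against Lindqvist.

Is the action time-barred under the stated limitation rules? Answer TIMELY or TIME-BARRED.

TIME-BARRED

The claim did not accrue until Halvorsen discovered the injury on May 9, 2003; the March 11, 2003 act date does not start the clock under the stated rule.
The untolled deadline — 4 years after May 9, 2003 — is May 9, 2007.
The period was tolled for 145 days by the emergency suspension of filing deadlines (June 10, 2005 to November 2, 2005), pushing the deadline to October 1, 2007.
The pending criminal prosecution from April 24, 2006 to March 2, 2007 tolled the period for 312 days, extending the deadline to August 8, 2008.
Filing on November 3, 2008 missed the August 8, 2008 deadline — the action is time-barred.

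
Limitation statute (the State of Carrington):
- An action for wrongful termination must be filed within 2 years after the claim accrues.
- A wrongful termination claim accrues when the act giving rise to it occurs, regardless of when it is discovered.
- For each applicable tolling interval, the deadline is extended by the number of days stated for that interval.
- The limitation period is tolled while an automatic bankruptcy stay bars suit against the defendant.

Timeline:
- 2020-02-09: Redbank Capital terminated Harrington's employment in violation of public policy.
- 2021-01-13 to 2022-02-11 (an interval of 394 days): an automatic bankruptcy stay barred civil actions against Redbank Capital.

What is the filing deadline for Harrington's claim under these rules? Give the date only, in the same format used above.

2023-03-10

The claim accrued on 2020-02-09, when the wrongful act occurred.
2 years from 2020-02-09 is 2022-02-09.
The period was tolled for 394 days by the automatic bankruptcy stay (2021-01-13 to 2022-02-11), pushing the deadline to 2023-03-10.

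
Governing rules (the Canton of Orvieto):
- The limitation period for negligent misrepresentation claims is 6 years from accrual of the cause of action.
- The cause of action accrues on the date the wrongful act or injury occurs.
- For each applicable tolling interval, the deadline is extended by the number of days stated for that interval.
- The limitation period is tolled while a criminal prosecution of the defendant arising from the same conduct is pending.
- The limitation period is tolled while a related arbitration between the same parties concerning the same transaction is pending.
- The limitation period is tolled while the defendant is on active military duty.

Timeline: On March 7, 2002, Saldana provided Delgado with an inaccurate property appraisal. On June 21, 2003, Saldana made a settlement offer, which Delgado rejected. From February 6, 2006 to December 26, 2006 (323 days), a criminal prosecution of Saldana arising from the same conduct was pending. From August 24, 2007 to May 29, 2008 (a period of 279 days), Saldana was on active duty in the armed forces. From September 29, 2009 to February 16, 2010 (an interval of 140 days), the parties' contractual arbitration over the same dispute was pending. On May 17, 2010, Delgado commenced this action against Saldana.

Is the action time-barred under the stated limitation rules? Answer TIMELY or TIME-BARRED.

The claim accrued on March 7, 2002, when the wrongful act occurred.
The untolled deadline — 6 years after March 7, 2002 — is March 7, 2008.
The period was tolled for 323 days by the pending criminal prosecution (February 6, 2006 to December 26, 2006), pushing the deadline to January 24, 2009.
Because the defendant's active military service ran from August 24, 2007 to May 29, 2008, the deadline is extended by 279 days to October 30, 2009.
The period was tolled for 140 days by the pending related arbitration (September 29, 2009 to February 16, 2010), pushing the deadline to March 19, 2010.
None of the other events listed affects the running of the period under the stated rules.
Delgado filed on May 17, 2010, after the March 19, 2010 deadline, so the action is time-barred.

TIME-BARRED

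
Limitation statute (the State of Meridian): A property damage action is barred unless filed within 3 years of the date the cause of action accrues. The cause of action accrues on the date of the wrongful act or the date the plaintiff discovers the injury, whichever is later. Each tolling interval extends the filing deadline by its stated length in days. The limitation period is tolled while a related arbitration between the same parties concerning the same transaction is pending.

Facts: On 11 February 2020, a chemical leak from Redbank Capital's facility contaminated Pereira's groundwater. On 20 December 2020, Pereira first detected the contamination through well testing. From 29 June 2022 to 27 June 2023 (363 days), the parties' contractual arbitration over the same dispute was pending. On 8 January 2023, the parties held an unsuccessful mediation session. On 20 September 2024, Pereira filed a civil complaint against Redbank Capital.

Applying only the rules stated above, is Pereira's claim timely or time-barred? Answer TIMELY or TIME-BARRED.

Taking the later of the act (11 February 2020) and discovery (20 December 2020), the claim accrued on 20 December 2020.
The untolled deadline — 3 years after 20 December 2020 — is 20 December 2023.
The period was tolled for 363 days by the pending related arbitration (29 June 2022 to 27 June 2023), pushing the deadline to 17 December 2024.
Nothing else in the chronology tolls or restarts the period.
Pereira filed on 20 September 2024, before the 17 December 2024 deadline, so the action is timely.

TIMELY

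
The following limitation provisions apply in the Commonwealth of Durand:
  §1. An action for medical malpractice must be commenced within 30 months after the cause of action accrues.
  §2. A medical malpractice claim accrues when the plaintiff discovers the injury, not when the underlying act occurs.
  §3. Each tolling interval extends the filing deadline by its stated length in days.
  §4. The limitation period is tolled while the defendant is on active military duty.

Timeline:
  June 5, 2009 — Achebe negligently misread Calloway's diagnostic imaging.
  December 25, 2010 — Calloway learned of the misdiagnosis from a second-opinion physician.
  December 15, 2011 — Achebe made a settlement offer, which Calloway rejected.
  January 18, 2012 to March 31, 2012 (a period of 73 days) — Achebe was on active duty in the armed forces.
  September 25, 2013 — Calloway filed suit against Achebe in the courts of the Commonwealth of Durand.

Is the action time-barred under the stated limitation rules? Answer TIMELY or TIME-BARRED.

Under the discovery rule, the claim accrued on December 25, 2010, when Calloway discovered the injury — not on the June 5, 2009 date of the underlying act.
Adding the 30 months base period to December 25, 2010 gives a deadline of June 25, 2013, before any tolling.
The defendant's active military service from January 18, 2012 to March 31, 2012 tolled the period for 73 days, extending the deadline to September 6, 2013.
None of the other events listed affects the running of the period under the stated rules.
Filing on September 25, 2013 missed the September 6, 2013 deadline — the action is time-barred.

TIME-BARRED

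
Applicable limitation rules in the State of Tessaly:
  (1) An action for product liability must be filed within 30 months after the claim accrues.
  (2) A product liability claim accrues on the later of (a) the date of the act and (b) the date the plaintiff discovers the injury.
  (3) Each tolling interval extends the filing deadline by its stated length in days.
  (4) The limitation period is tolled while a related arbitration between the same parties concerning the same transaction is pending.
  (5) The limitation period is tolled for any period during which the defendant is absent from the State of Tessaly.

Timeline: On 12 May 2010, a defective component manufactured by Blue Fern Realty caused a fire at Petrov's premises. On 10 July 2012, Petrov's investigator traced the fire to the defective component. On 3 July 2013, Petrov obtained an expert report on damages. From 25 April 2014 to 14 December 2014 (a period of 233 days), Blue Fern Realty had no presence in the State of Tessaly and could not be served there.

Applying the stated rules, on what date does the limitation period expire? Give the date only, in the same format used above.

Because discovery on 10 July 2012 post-dates the 12 May 2010 act, accrual under the later-of rule falls on 10 July 2012.
The untolled deadline — 30 months after 10 July 2012 — is 10 January 2015.
The period was tolled for 233 days by the defendant's absence from the jurisdiction (25 April 2014 to 14 December 2014), pushing the deadline to 31 August 2015.
The other events in the timeline have no effect on the limitation period under the stated rules.

31 August 2015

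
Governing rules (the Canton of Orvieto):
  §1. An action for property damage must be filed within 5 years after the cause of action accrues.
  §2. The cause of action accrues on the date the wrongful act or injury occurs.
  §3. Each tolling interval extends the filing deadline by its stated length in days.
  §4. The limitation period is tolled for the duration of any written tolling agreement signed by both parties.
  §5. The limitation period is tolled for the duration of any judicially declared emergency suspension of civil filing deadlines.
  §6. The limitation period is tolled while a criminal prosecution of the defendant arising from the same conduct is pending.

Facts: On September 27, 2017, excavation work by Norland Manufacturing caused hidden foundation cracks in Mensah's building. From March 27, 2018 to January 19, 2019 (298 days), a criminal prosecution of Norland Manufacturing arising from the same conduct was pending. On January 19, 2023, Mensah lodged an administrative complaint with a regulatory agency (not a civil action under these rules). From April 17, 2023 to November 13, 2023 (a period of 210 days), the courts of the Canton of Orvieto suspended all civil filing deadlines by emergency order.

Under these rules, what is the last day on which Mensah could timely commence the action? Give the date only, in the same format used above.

February 17, 2024

The limitation period began to run on September 27, 2017.
The untolled deadline — 5 years after September 27, 2017 — is September 27, 2022.
Because the pending criminal prosecution ran from March 27, 2018 to January 19, 2019, the deadline is extended by 298 days to July 22, 2023.
Because the emergency suspension of filing deadlines ran from April 17, 2023 to November 13, 2023, the deadline is extended by 210 days to February 17, 2024.
Nothing else in the chronology tolls or restarts the period.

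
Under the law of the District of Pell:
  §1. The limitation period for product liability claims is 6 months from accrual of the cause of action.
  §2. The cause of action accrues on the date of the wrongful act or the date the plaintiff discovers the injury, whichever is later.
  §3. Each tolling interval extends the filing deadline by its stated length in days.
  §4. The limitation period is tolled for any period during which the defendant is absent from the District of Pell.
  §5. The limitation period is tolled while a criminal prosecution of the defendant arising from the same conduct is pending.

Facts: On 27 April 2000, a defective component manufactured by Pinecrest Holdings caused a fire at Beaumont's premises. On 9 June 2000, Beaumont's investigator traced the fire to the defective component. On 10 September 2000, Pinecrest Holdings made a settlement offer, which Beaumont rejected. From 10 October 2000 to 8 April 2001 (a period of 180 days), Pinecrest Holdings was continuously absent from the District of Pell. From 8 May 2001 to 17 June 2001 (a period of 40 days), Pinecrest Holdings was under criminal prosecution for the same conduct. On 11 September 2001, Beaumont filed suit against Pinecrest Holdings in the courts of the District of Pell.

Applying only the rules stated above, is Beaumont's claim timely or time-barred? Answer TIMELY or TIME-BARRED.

TIME-BARRED

The claim accrued on 9 June 2000 — the later of the 27 April 2000 act and the 9 June 2000 discovery.
The untolled deadline — 6 months after 9 June 2000 — is 9 December 2000.
The defendant's absence from the jurisdiction from 10 October 2000 to 8 April 2001 tolled the period for 180 days, extending the deadline to 7 June 2001.
Because the pending criminal prosecution ran from 8 May 2001 to 17 June 2001, the deadline is extended by 40 days to 17 July 2001.
None of the other events listed affects the running of the period under the stated rules.
Beaumont filed on 11 September 2001, after the 17 July 2001 deadline, so the action is time-barred.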